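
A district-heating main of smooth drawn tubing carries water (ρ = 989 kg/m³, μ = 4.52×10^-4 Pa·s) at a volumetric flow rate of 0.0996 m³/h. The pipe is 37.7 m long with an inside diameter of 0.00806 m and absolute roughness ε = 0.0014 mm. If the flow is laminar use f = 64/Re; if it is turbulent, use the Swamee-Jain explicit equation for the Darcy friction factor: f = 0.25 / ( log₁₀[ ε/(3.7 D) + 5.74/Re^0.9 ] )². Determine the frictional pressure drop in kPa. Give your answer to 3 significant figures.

Q = 0.0996 m³/h = 0.0996/3600 = 2.767e-05 m³/s.
Cross-sectional area A = πD²/4 = π(0.00806)²/4 = 5.102e-05 m²; mean velocity V = Q/A = 2.767e-05/5.102e-05 = 0.5422 m/s.
Reynolds number Re = ρVD/μ = 989 · 0.5422 · 0.00806 / 0.000452 = 9563.
Re > 4000 → turbulent. Relative roughness ε/D = 1.4e-06/0.00806 = 0.000174. Swamee-Jain: f = 0.25/(log₁₀[0.000174/3.7 + 5.74/9563^0.9])² = 0.25/(log₁₀[4.69e-05 + 0.0015])² = 0.25/(-2.81)² = 0.03166.
Darcy-Weisbach: ΔP = f(L/D)(ρV²/2) = 0.03166·(37.7/0.00806)·(989·0.5422²/2) = 0.03166·4677·145.4 = 2.153e+04 Pa.
ΔP = 2.153e+04 Pa = 21.5 kPa.

ΔP ≈ 21.5 kPa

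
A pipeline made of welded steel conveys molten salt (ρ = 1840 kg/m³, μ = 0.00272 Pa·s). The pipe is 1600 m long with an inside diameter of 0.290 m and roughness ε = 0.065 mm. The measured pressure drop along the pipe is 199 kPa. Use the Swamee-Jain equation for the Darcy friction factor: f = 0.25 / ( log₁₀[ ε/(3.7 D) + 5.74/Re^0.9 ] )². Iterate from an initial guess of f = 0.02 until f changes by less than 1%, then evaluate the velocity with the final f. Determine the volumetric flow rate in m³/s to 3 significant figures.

Rearranging Darcy-Weisbach: V = √(2·ΔP·D/(f·L·ρ)). With ε/D = 6.5e-05/0.29 = 0.000224, iterate starting from f = 0.02:
  f = 0.02 → V = √(2·1.99e+05·0.29/(0.02·1600·1840)) = 1.4 m/s; Re = ρVD/μ = 2.747e+05; f → 0.01666
  f = 0.01666 → V = 1.534 m/s; Re = 3.01e+05; f → 0.0165
Converged (Δf/f < 1%). With the final f = 0.0165: V = √(2·1.99e+05·0.29/(0.0165·1600·1840)) = 1.542 m/s.
Q = V·A = 1.542·(π/4·0.29²) = 0.1018 m³/s = 0.102 m³/s.

Q ≈ 0.102 m³/s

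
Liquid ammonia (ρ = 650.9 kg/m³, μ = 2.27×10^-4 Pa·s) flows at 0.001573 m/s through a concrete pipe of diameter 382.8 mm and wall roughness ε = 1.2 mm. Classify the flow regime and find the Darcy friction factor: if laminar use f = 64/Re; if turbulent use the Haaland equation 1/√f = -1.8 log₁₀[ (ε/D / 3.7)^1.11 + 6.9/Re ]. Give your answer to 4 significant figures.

f ≈ 0.03707

Re = ρVD/μ = 650.9·0.001573·0.3828/0.000227 = 1727.
Re < 2300 → laminar, so f = 64/Re = 0.03707 (roughness is irrelevant in laminar flow).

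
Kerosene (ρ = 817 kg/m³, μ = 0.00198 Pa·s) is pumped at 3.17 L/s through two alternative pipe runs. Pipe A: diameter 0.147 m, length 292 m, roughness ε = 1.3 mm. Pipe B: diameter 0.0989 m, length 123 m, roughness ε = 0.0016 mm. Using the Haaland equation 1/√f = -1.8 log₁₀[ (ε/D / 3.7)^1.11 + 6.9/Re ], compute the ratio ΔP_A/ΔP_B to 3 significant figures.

ΔP_A/ΔP_B ≈ 0.502

Pipe A: V = Q/A = 0.00317/0.01697 = 0.1868 m/s; Re = 1.133e+04; ε/D = 0.00884; Haaland → f = 0.04125; ΔP_A = f(L/D)(ρV²/2) = 1168 Pa.
Pipe B: V = Q/A = 0.00317/0.007682 = 0.4126 m/s; Re = 1.684e+04; ε/D = 1.62e-05; Haaland → f = 0.02692; ΔP_B = f(L/D)(ρV²/2) = 2328 Pa.
ΔP_A/ΔP_B = 1168/2328 = 0.502.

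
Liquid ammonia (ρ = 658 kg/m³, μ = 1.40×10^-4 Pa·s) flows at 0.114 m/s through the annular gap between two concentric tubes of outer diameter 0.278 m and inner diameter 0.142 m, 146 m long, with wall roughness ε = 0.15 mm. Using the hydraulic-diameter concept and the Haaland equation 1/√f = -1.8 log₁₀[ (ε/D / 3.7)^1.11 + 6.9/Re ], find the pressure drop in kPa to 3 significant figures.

Hydraulic diameter D_h = 4A/P = D_o - D_i = 0.278 - 0.142 = 0.136 m.
Re = ρVD_h/μ = 658·0.114·0.136/0.00014 = 7.287e+04.
ε/D_h = 0.00015/0.136 = 0.0011; Haaland gives 1/√f = -1.8 log₁₀[0.000122+9.47e-05] = 6.595, so f = 0.02299.
ΔP = f(L/D_h)(ρV²/2) = 0.02299·146/0.136·4.276 = 105.5 Pa.
ΔP = 0.106 kPa.

ΔP ≈ 0.106 kPa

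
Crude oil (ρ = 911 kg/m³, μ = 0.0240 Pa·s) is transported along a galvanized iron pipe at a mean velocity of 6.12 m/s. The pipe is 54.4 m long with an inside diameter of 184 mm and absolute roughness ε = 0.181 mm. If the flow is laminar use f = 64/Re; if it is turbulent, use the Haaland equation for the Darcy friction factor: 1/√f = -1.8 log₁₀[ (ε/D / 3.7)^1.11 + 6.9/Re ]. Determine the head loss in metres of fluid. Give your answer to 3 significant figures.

h_f ≈ 13.7 m

Reynolds number Re = ρVD/μ = 911 · 6.12 · 0.184 / 0.024 = 4.274e+04.
Re > 4000 → turbulent. Relative roughness ε/D = 0.000181/0.184 = 0.000984. Haaland: 1/√f = -1.8 log₁₀[(0.000984/3.7)^1.11 + 6.9/4.274e+04] = -1.8 log₁₀[0.000107 + 0.000161] = 6.427, so f = 0.02421.
Darcy-Weisbach: ΔP = f(L/D)(ρV²/2) = 0.02421·(54.4/0.184)·(911·6.12²/2) = 0.02421·295.7·1.706e+04 = 1.221e+05 Pa.
Head loss h_f = ΔP/(ρg) = 1.221e+05/(911·9.81) = 13.7 m.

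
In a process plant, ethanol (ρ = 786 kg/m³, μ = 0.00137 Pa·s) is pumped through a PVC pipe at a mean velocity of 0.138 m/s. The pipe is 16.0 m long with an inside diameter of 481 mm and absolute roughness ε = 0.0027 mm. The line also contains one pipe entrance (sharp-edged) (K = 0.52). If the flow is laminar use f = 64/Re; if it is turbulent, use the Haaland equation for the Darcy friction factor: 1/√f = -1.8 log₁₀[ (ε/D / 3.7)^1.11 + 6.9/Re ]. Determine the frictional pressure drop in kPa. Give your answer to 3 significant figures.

Reynolds number Re = ρVD/μ = 786 · 0.138 · 0.481 / 0.00137 = 3.808e+04.
Re > 4000 → turbulent. Relative roughness ε/D = 2.7e-06/0.481 = 5.61e-06. Haaland: 1/√f = -1.8 log₁₀[(5.61e-06/3.7)^1.11 + 6.9/3.808e+04] = -1.8 log₁₀[3.47e-07 + 0.000181] = 6.734, so f = 0.02205.
Total minor-loss coefficient ΣK = 1·0.52 = 0.52.
ΔP = [f·L/D + ΣK]·(ρV²/2) = [0.02205·16/0.481 + 0.52]·(786·0.138²/2) = [0.7336 + 0.52]·7.484 = 9.382 Pa.
ΔP = 9.382 Pa = 0.00938 kPa.

ΔP ≈ 0.00938 kPa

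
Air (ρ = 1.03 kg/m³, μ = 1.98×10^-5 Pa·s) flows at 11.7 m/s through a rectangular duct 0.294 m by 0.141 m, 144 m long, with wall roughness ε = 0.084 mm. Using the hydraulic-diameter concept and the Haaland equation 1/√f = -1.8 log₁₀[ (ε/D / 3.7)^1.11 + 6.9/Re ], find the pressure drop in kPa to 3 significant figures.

ΔP ≈ 1.04 kPa

Hydraulic diameter D_h = 4A/P = 4·(0.294·0.141)/(2·(0.294+0.141)) = 0.1658/0.87 = 0.1906 m.
Re = ρVD_h/μ = 1.03·11.7·0.1906/1.98e-05 = 1.16e+05.
ε/D_h = 8.4e-05/0.1906 = 0.000441; Haaland gives 1/√f = -1.8 log₁₀[4.41e-05+5.95e-05] = 7.173, so f = 0.01944.
ΔP = f(L/D_h)(ρV²/2) = 0.01944·144/0.1906·70.5 = 1035 Pa.
ΔP = 1.04 kPa.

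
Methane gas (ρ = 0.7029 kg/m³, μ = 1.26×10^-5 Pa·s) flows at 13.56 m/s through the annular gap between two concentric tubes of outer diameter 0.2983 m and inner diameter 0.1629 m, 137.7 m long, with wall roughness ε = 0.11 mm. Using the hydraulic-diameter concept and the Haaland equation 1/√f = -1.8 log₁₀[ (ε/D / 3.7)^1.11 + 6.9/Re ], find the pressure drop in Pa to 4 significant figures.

Hydraulic diameter D_h = 4A/P = D_o - D_i = 0.2983 - 0.1629 = 0.1354 m.
Re = ρVD_h/μ = 0.7029·13.56·0.1354/1.26e-05 = 1.024e+05.
ε/D_h = 0.00011/0.1354 = 0.000812; Haaland gives 1/√f = -1.8 log₁₀[8.69e-05+6.74e-05] = 6.861, so f = 0.02124.
ΔP = f(L/D_h)(ρV²/2) = 0.02124·137.7/0.1354·64.62 = 1396 Pa.

ΔP ≈ 1396 Pa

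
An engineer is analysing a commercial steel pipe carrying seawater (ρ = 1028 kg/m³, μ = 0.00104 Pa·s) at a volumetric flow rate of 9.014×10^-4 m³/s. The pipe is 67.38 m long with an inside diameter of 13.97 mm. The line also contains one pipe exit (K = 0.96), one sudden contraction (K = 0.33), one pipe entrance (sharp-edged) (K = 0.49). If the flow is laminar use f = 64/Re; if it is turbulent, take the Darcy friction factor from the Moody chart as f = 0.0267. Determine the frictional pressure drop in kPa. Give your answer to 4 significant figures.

ΔP ≈ 2321 kPa

Cross-sectional area A = πD²/4 = π(0.01397)²/4 = 0.0001533 m²; mean velocity V = Q/A = 0.0009014/0.0001533 = 5.881 m/s.
Reynolds number Re = ρVD/μ = 1028 · 5.881 · 0.01397 / 0.00104 = 8.121e+04.
Re > 4000 → turbulent; use the Moody-chart value f = 0.0267.
Total minor-loss coefficient ΣK = 1·0.96 + 1·0.33 + 1·0.49 = 1.78.
ΔP = [f·L/D + ΣK]·(ρV²/2) = [0.0267·67.38/0.01397 + 1.78]·(1028·5.881²/2) = [128.8 + 1.78]·1.778e+04 = 2.321e+06 Pa.
ΔP = 2.321e+06 Pa = 2321 kPa.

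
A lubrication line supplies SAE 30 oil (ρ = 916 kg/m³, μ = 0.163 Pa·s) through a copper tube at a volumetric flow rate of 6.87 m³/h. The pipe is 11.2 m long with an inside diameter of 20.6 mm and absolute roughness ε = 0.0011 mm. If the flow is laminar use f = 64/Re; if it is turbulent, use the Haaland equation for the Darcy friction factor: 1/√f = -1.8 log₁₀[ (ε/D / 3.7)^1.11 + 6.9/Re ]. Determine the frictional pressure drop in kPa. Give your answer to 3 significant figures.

Q = 6.87 m³/h = 6.87/3600 = 0.001908 m³/s.
Cross-sectional area A = πD²/4 = π(0.0206)²/4 = 0.0003333 m²; mean velocity V = Q/A = 0.001908/0.0003333 = 5.726 m/s.
Reynolds number Re = ρVD/μ = 916 · 5.726 · 0.0206 / 0.163 = 662.8.
Re < 2300 → laminar flow, so f = 64/Re = 64/662.8 = 0.09656 (the turbulent correlation is not needed).
Darcy-Weisbach: ΔP = f(L/D)(ρV²/2) = 0.09656·(11.2/0.0206)·(916·5.726²/2) = 0.09656·543.7·1.501e+04 = 7.882e+05 Pa.
ΔP = 7.882e+05 Pa = 788 kPa.

ΔP ≈ 788 kPa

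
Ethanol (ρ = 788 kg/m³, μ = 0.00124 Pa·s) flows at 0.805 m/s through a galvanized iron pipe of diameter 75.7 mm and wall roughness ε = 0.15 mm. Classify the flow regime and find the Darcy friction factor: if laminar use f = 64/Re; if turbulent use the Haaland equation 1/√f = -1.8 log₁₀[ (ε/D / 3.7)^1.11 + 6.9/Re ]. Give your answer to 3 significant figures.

Re = ρVD/μ = 788·0.805·0.0757/0.00124 = 3.873e+04.
Re > 4000 → turbulent. ε/D = 0.00015/0.0757 = 0.00198; Haaland: 1/√f = -1.8 log₁₀[0.000234 + 0.000178] = 6.093, so f = 0.02694.

f ≈ 0.0269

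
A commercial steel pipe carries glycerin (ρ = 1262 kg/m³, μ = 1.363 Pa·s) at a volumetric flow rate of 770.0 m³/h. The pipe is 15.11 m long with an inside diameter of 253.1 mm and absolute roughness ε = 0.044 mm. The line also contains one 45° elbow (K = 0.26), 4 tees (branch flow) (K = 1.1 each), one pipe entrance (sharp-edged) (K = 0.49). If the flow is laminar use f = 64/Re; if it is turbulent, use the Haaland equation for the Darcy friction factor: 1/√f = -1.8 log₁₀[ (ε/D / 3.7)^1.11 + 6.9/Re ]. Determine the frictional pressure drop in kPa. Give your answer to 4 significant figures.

Q = 770.0 m³/h = 770.0/3600 = 0.2139 m³/s.
Cross-sectional area A = πD²/4 = π(0.2531)²/4 = 0.05031 m²; mean velocity V = Q/A = 0.2139/0.05031 = 4.251 m/s.
Reynolds number Re = ρVD/μ = 1262 · 4.251 · 0.2531 / 1.36 = 996.3.
Re < 2300 → laminar flow, so f = 64/Re = 64/996.3 = 0.06424 (the turbulent correlation is not needed).
Total minor-loss coefficient ΣK = 1·0.26 + 4·1.1 + 1·0.49 = 5.15.
ΔP = [f·L/D + ΣK]·(ρV²/2) = [0.06424·15.11/0.2531 + 5.15]·(1262·4.251²/2) = [3.835 + 5.15]·1.14e+04 = 1.025e+05 Pa.
ΔP = 1.025e+05 Pa = 102.5 kPa.

ΔP ≈ 102.5 kPa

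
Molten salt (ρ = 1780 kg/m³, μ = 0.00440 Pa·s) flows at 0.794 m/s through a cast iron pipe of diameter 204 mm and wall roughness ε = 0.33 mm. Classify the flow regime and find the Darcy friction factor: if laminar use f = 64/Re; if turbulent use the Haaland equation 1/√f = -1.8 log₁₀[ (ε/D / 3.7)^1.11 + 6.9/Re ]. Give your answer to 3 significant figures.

f ≈ 0.0247

Re = ρVD/μ = 1780·0.794·0.204/0.0044 = 6.553e+04.
Re > 4000 → turbulent. ε/D = 0.00033/0.204 = 0.00162; Haaland: 1/√f = -1.8 log₁₀[0.000187 + 0.000105] = 6.362, so f = 0.0247.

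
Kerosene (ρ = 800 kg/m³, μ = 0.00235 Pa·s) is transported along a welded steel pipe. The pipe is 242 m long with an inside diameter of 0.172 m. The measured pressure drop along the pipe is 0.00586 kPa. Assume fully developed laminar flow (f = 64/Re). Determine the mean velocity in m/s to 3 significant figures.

For laminar flow, f = 64/Re with Re = ρVD/μ, so Darcy-Weisbach reduces to ΔP = 32μLV/D². Solving for V: V = ΔP·D²/(32μL) = 5.86·(0.172)²/(32·0.00235·242) = 0.009526 m/s.
Check: Re = ρVD/μ = 800·0.009526·0.172/0.00235 = 557.8 < 2300, so the laminar assumption holds.

V ≈ 0.00953 m/s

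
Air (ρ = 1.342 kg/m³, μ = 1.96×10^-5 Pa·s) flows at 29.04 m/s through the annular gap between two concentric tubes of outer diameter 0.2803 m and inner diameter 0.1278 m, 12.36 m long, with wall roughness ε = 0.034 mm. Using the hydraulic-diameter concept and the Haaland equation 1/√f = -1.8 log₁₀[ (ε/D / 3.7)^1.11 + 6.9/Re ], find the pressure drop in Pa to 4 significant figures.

Hydraulic diameter D_h = 4A/P = D_o - D_i = 0.2803 - 0.1278 = 0.1525 m.
Re = ρVD_h/μ = 1.342·29.04·0.1525/1.96e-05 = 3.032e+05.
ε/D_h = 3.4e-05/0.1525 = 0.000223; Haaland gives 1/√f = -1.8 log₁₀[2.07e-05+2.28e-05] = 7.852, so f = 0.01622.
ΔP = f(L/D_h)(ρV²/2) = 0.01622·12.36/0.1525·565.9 = 743.9 Pa.

ΔP ≈ 743.9 Pa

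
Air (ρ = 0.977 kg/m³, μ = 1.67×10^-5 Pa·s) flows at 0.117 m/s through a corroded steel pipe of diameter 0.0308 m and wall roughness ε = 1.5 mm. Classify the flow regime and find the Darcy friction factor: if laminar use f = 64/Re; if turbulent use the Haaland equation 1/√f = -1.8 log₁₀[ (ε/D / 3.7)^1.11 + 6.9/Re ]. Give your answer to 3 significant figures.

Re = ρVD/μ = 0.977·0.117·0.0308/1.67e-05 = 210.8.
Re < 2300 → laminar, so f = 64/Re = 0.3036 (roughness is irrelevant in laminar flow).

f ≈ 0.304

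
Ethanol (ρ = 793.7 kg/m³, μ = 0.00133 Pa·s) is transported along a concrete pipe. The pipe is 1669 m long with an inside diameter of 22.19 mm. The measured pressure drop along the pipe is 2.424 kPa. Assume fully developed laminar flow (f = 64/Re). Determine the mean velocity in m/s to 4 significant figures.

V ≈ 0.01680 m/s

For laminar flow, f = 64/Re with Re = ρVD/μ, so Darcy-Weisbach reduces to ΔP = 32μLV/D². Solving for V: V = ΔP·D²/(32μL) = 2424·(0.02219)²/(32·0.00133·1669) = 0.0168 m/s.
Check: Re = ρVD/μ = 793.7·0.0168·0.02219/0.00133 = 222.5 < 2300, so the laminar assumption holds.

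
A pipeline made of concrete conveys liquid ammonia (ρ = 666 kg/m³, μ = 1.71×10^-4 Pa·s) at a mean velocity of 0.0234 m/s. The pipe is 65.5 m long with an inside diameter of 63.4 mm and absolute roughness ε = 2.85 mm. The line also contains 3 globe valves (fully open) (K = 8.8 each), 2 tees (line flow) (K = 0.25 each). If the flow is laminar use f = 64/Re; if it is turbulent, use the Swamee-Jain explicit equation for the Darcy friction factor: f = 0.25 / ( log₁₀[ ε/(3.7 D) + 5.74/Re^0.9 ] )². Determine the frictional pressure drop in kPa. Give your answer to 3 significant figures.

ΔP ≈ 0.0188 kPa

Reynolds number Re = ρVD/μ = 666 · 0.0234 · 0.0634 / 0.000171 = 5778.
Re > 4000 → turbulent. Relative roughness ε/D = 0.00285/0.0634 = 0.045. Swamee-Jain: f = 0.25/(log₁₀[0.045/3.7 + 5.74/5778^0.9])² = 0.25/(log₁₀[0.0121 + 0.00236])² = 0.25/(-1.838)² = 0.07398.
Total minor-loss coefficient ΣK = 3·8.8 + 2·0.25 = 26.9.
ΔP = [f·L/D + ΣK]·(ρV²/2) = [0.07398·65.5/0.0634 + 26.9]·(666·0.0234²/2) = [76.43 + 26.9]·0.1823 = 18.84 Pa.
ΔP = 18.84 Pa = 0.0188 kPa.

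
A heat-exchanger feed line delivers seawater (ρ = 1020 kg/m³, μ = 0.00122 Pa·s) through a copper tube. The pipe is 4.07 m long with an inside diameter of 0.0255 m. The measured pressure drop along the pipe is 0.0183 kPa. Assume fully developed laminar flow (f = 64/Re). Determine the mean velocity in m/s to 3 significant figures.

For laminar flow, f = 64/Re with Re = ρVD/μ, so Darcy-Weisbach reduces to ΔP = 32μLV/D². Solving for V: V = ΔP·D²/(32μL) = 18.3·(0.0255)²/(32·0.00122·4.07) = 0.07489 m/s.
Check: Re = ρVD/μ = 1020·0.07489·0.0255/0.00122 = 1597 < 2300, so the laminar assumption holds.

V ≈ 0.0749 m/s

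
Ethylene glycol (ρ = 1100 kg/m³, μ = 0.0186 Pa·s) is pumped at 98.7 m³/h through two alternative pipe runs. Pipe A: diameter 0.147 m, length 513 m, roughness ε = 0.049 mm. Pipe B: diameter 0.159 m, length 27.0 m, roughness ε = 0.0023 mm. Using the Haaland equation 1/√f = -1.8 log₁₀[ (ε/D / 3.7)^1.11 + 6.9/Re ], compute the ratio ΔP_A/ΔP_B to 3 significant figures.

Pipe A: V = Q/A = 0.02742/0.01697 = 1.615 m/s; Re = 1.404e+04; ε/D = 0.000333; Haaland → f = 0.02867; ΔP_A = f(L/D)(ρV²/2) = 1.436e+05 Pa.
Pipe B: V = Q/A = 0.02742/0.01986 = 1.381 m/s; Re = 1.298e+04; ε/D = 1.45e-05; Haaland → f = 0.0288; ΔP_B = f(L/D)(ρV²/2) = 5128 Pa.
ΔP_A/ΔP_B = 1.436e+05/5128 = 28.0.

ΔP_A/ΔP_B ≈ 28.0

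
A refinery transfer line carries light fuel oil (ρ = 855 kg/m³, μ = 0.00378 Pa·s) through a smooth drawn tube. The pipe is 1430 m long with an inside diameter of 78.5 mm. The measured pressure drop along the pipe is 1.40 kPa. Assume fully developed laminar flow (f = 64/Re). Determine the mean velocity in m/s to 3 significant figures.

V ≈ 0.0499 m/s

For laminar flow, f = 64/Re with Re = ρVD/μ, so Darcy-Weisbach reduces to ΔP = 32μLV/D². Solving for V: V = ΔP·D²/(32μL) = 1400·(0.0785)²/(32·0.00378·1430) = 0.04988 m/s.
Check: Re = ρVD/μ = 855·0.04988·0.0785/0.00378 = 885.6 < 2300, so the laminar assumption holds.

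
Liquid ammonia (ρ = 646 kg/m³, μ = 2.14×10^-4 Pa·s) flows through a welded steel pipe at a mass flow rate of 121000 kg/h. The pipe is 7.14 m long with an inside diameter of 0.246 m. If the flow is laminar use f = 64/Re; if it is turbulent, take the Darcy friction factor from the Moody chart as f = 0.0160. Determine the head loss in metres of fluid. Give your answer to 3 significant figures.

h_f ≈ 0.0284 m

ṁ = 121000 kg/h = 121000/3600 = 33.61 kg/s.
A = πD²/4 = π(0.246)²/4 = 0.04753 m²; mean velocity V = ṁ/(ρA) = 33.61/(646 · 0.04753) = 1.095 m/s.
Reynolds number Re = ρVD/μ = 646 · 1.095 · 0.246 / 0.000214 = 8.129e+05.
Re > 4000 → turbulent; use the Moody-chart value f = 0.0160.
Darcy-Weisbach: ΔP = f(L/D)(ρV²/2) = 0.016·(7.14/0.246)·(646·1.095²/2) = 0.016·29.02·387.1 = 179.7 Pa.
Head loss h_f = ΔP/(ρg) = 179.7/(646·9.81) = 0.0284 m.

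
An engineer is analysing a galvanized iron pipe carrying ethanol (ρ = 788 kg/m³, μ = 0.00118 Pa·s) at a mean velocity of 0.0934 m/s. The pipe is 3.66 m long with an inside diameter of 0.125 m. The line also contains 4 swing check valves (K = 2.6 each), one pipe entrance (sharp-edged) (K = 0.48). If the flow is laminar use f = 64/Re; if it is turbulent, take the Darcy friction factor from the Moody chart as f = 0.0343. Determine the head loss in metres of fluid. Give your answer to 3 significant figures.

Reynolds number Re = ρVD/μ = 788 · 0.0934 · 0.125 / 0.00118 = 7797.
Re > 4000 → turbulent; use the Moody-chart value f = 0.0343.
Total minor-loss coefficient ΣK = 4·2.6 + 1·0.48 = 10.9.
ΔP = [f·L/D + ΣK]·(ρV²/2) = [0.0343·3.66/0.125 + 10.9]·(788·0.0934²/2) = [1.004 + 10.9]·3.437 = 40.85 Pa.
Head loss h_f = ΔP/(ρg) = 40.85/(788·9.81) = 0.00528 m.

h_f ≈ 0.00528 m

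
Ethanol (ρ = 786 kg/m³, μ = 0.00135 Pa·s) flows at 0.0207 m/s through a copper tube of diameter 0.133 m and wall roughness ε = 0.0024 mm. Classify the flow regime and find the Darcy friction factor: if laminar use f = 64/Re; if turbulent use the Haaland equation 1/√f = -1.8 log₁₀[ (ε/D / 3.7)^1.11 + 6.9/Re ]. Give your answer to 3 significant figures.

f ≈ 0.0399

Re = ρVD/μ = 786·0.0207·0.133/0.00135 = 1603.
Re < 2300 → laminar, so f = 64/Re = 0.03993 (roughness is irrelevant in laminar flow).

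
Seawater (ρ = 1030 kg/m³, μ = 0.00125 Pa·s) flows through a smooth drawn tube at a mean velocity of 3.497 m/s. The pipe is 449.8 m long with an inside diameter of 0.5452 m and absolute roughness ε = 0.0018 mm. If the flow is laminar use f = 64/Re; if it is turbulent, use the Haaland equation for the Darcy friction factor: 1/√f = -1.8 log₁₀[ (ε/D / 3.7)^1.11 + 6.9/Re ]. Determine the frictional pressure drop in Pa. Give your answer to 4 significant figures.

ΔP ≈ 56270 Pa

Reynolds number Re = ρVD/μ = 1030 · 3.497 · 0.5452 / 0.00125 = 1.571e+06.
Re > 4000 → turbulent. Relative roughness ε/D = 1.8e-06/0.5452 = 3.3e-06. Haaland: 1/√f = -1.8 log₁₀[(3.3e-06/3.7)^1.11 + 6.9/1.571e+06] = -1.8 log₁₀[1.93e-07 + 4.39e-06] = 9.61, so f = 0.01083.
Darcy-Weisbach: ΔP = f(L/D)(ρV²/2) = 0.01083·(449.8/0.5452)·(1030·3.497²/2) = 0.01083·825·6298 = 5.627e+04 Pa.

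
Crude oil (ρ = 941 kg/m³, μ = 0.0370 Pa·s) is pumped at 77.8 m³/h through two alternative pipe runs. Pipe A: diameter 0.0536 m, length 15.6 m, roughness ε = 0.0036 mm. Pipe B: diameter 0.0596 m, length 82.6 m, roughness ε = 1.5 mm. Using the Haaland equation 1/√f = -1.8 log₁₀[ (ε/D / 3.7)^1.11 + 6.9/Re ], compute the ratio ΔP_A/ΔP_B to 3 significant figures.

Pipe A: V = Q/A = 0.02161/0.002256 = 9.578 m/s; Re = 1.306e+04; ε/D = 6.72e-05; Haaland → f = 0.02882; ΔP_A = f(L/D)(ρV²/2) = 3.62e+05 Pa.
Pipe B: V = Q/A = 0.02161/0.00279 = 7.746 m/s; Re = 1.174e+04; ε/D = 0.0252; Haaland → f = 0.05612; ΔP_B = f(L/D)(ρV²/2) = 2.196e+06 Pa.
ΔP_A/ΔP_B = 3.62e+05/2.196e+06 = 0.165.

ΔP_A/ΔP_B ≈ 0.165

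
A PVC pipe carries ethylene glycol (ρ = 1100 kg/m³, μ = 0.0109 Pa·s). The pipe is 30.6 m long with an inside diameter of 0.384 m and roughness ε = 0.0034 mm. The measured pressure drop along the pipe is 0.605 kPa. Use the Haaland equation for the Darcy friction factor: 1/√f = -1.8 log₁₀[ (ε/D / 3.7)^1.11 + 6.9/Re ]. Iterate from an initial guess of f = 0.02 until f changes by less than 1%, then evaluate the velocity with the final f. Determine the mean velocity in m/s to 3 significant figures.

Rearranging Darcy-Weisbach: V = √(2·ΔP·D/(f·L·ρ)). With ε/D = 3.4e-06/0.384 = 8.85e-06, iterate starting from f = 0.02:
  f = 0.02 → V = √(2·605·0.384/(0.02·30.6·1100)) = 0.8308 m/s; Re = ρVD/μ = 3.219e+04; f → 0.02294
  f = 0.02294 → V = 0.7757 m/s; Re = 3.006e+04; f → 0.02332
  f = 0.02332 → V = 0.7694 m/s; Re = 2.982e+04; f → 0.02336
Converged (Δf/f < 1%). With the final f = 0.02336: V = √(2·605·0.384/(0.02336·30.6·1100)) = 0.7686 m/s.

V ≈ 0.769 m/s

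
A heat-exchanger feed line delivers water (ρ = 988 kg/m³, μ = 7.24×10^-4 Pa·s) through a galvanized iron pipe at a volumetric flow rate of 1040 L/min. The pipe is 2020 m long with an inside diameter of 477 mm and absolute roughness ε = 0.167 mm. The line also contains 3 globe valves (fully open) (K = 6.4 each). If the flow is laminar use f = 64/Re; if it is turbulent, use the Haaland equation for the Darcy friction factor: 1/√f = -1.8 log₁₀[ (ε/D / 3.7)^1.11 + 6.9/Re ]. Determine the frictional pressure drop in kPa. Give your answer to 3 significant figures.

ΔP ≈ 0.500 kPa

Q = 1040 L/min = 1040/60000 = 0.01733 m³/s.
Cross-sectional area A = πD²/4 = π(0.477)²/4 = 0.1787 m²; mean velocity V = Q/A = 0.01733/0.1787 = 0.097 m/s.
Reynolds number Re = ρVD/μ = 988 · 0.097 · 0.477 / 0.000724 = 6.314e+04.
Re > 4000 → turbulent. Relative roughness ε/D = 0.000167/0.477 = 0.00035. Haaland: 1/√f = -1.8 log₁₀[(0.00035/3.7)^1.11 + 6.9/6.314e+04] = -1.8 log₁₀[3.41e-05 + 0.000109] = 6.918, so f = 0.02089.
Total minor-loss coefficient ΣK = 3·6.4 = 19.2.
ΔP = [f·L/D + ΣK]·(ρV²/2) = [0.02089·2020/0.477 + 19.2]·(988·0.097²/2) = [88.48 + 19.2]·4.648 = 500.5 Pa.
ΔP = 500.5 Pa = 0.500 kPa.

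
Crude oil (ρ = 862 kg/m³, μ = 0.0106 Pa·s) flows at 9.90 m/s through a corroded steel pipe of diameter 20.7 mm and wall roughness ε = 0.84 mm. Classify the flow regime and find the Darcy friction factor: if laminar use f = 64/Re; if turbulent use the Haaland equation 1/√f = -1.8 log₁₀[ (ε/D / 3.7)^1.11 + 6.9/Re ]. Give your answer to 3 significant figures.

Re = ρVD/μ = 862·9.9·0.0207/0.0106 = 1.667e+04.
Re > 4000 → turbulent. ε/D = 0.00084/0.0207 = 0.0406; Haaland: 1/√f = -1.8 log₁₀[0.00668 + 0.000414] = 3.869, so f = 0.06681.

f ≈ 0.0668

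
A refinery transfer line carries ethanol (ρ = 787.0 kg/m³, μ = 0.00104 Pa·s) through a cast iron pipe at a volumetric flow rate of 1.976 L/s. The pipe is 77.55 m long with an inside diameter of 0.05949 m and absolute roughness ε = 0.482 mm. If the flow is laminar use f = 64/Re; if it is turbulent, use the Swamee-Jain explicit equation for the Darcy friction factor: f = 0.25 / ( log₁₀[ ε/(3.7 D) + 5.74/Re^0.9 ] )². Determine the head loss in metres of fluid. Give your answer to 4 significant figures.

Q = 1.976 L/s = 1.976/1000 = 0.001976 m³/s.
Cross-sectional area A = πD²/4 = π(0.05949)²/4 = 0.00278 m²; mean velocity V = Q/A = 0.001976/0.00278 = 0.7109 m/s.
Reynolds number Re = ρVD/μ = 787 · 0.7109 · 0.05949 / 0.00104 = 3.2e+04.
Re > 4000 → turbulent. Relative roughness ε/D = 0.000482/0.05949 = 0.0081. Swamee-Jain: f = 0.25/(log₁₀[0.0081/3.7 + 5.74/3.2e+04^0.9])² = 0.25/(log₁₀[0.00219 + 0.000506])² = 0.25/(-2.569)² = 0.03787.
Darcy-Weisbach: ΔP = f(L/D)(ρV²/2) = 0.03787·(77.55/0.05949)·(787·0.7109²/2) = 0.03787·1304·198.9 = 9818 Pa.
Head loss h_f = ΔP/(ρg) = 9818/(787·9.81) = 1.272 m.

h_f ≈ 1.272 m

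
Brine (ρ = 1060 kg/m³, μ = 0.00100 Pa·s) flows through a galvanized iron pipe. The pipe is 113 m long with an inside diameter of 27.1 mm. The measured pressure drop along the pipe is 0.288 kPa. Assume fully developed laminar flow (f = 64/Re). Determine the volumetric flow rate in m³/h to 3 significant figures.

Q ≈ 0.121 m³/h

For laminar flow, f = 64/Re with Re = ρVD/μ, so Darcy-Weisbach reduces to ΔP = 32μLV/D². Solving for V: V = ΔP·D²/(32μL) = 288·(0.0271)²/(32·0.001·113) = 0.05849 m/s.
Check: Re = ρVD/μ = 1060·0.05849·0.0271/0.001 = 1680 < 2300, so the laminar assumption holds.
Q = V·A = 0.05849·(π/4·0.0271²) = 3.374e-05 m³/s = 0.121 m³/h.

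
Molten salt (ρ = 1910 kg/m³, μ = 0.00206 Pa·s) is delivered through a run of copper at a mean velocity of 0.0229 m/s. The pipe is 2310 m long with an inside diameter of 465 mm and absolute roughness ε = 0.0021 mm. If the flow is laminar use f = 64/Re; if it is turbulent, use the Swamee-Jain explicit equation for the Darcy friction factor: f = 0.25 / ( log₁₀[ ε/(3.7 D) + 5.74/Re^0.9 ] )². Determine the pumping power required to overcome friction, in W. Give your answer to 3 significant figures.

P ≈ 0.301 W

Reynolds number Re = ρVD/μ = 1910 · 0.0229 · 0.465 / 0.00206 = 9873.
Re > 4000 → turbulent. Relative roughness ε/D = 2.1e-06/0.465 = 4.52e-06. Swamee-Jain: f = 0.25/(log₁₀[4.52e-06/3.7 + 5.74/9873^0.9])² = 0.25/(log₁₀[1.22e-06 + 0.00146])² = 0.25/(-2.836)² = 0.03109.
Darcy-Weisbach: ΔP = f(L/D)(ρV²/2) = 0.03109·(2310/0.465)·(1910·0.0229²/2) = 0.03109·4968·0.5008 = 77.35 Pa.
Q = V·A = 0.0229·0.1698 = 0.003889 m³/s.
Pumping power P = QΔP = 0.003889·77.35 = 0.3008 W = 0.301 W.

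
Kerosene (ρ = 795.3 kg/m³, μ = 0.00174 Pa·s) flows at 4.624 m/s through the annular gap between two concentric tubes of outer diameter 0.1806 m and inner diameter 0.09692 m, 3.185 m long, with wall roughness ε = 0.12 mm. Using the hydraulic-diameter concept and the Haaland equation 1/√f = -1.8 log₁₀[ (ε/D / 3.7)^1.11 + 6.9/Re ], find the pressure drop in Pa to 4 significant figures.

ΔP ≈ 7320 Pa

Hydraulic diameter D_h = 4A/P = D_o - D_i = 0.1806 - 0.09692 = 0.08368 m.
Re = ρVD_h/μ = 795.3·4.624·0.08368/0.00174 = 1.769e+05.
ε/D_h = 0.00012/0.08368 = 0.00143; Haaland gives 1/√f = -1.8 log₁₀[0.000163+3.9e-05] = 6.649, so f = 0.02262.
ΔP = f(L/D_h)(ρV²/2) = 0.02262·3.185/0.08368·8502 = 7320 Pa.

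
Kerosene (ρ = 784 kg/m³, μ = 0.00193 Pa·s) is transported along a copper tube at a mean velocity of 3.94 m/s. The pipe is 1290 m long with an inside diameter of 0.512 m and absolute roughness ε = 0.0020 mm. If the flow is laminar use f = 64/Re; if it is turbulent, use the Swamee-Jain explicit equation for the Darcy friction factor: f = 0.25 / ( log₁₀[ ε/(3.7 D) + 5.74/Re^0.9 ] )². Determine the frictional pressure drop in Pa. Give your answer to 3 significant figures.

ΔP ≈ 185000 Pa

Reynolds number Re = ρVD/μ = 784 · 3.94 · 0.512 / 0.00193 = 8.195e+05.
Re > 4000 → turbulent. Relative roughness ε/D = 2e-06/0.512 = 3.91e-06. Swamee-Jain: f = 0.25/(log₁₀[3.91e-06/3.7 + 5.74/8.195e+05^0.9])² = 0.25/(log₁₀[1.06e-06 + 2.73e-05])² = 0.25/(-4.547)² = 0.01209.
Darcy-Weisbach: ΔP = f(L/D)(ρV²/2) = 0.01209·(1290/0.512)·(784·3.94²/2) = 0.01209·2520·6085 = 1.854e+05 Pa.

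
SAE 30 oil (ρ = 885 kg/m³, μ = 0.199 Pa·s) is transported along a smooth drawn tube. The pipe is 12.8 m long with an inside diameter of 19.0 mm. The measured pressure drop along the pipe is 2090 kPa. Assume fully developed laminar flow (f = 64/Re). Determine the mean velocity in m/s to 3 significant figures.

For laminar flow, f = 64/Re with Re = ρVD/μ, so Darcy-Weisbach reduces to ΔP = 32μLV/D². Solving for V: V = ΔP·D²/(32μL) = 2.09e+06·(0.019)²/(32·0.199·12.8) = 9.256 m/s.
Check: Re = ρVD/μ = 885·9.256·0.019/0.199 = 782.1 < 2300, so the laminar assumption holds.

V ≈ 9.26 m/s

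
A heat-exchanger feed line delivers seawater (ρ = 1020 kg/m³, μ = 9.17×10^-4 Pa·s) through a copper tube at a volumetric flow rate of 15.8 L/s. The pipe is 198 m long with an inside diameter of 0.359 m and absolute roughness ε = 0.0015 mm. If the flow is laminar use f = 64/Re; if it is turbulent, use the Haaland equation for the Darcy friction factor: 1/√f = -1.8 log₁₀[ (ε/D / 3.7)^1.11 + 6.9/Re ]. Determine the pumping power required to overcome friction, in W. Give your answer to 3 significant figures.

Q = 15.8 L/s = 15.8/1000 = 0.0158 m³/s.
Cross-sectional area A = πD²/4 = π(0.359)²/4 = 0.1012 m²; mean velocity V = Q/A = 0.0158/0.1012 = 0.1561 m/s.
Reynolds number Re = ρVD/μ = 1020 · 0.1561 · 0.359 / 0.000917 = 6.233e+04.
Re > 4000 → turbulent. Relative roughness ε/D = 1.5e-06/0.359 = 4.18e-06. Haaland: 1/√f = -1.8 log₁₀[(4.18e-06/3.7)^1.11 + 6.9/6.233e+04] = -1.8 log₁₀[2.5e-07 + 0.000111] = 7.119, so f = 0.01973.
Darcy-Weisbach: ΔP = f(L/D)(ρV²/2) = 0.01973·(198/0.359)·(1020·0.1561²/2) = 0.01973·551.5·12.43 = 135.2 Pa.
Pumping power P = QΔP = 0.0158·135.2 = 2.137 W = 2.14 W.

P ≈ 2.14 W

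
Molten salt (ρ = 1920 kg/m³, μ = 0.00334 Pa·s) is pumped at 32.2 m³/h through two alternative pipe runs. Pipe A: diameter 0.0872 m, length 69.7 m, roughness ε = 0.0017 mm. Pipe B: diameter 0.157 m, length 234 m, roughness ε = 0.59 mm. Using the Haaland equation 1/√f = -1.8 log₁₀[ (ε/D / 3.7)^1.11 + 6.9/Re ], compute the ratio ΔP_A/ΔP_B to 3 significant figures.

Pipe A: V = Q/A = 0.008944/0.005972 = 1.498 m/s; Re = 7.508e+04; ε/D = 1.95e-05; Haaland → f = 0.019; ΔP_A = f(L/D)(ρV²/2) = 3.271e+04 Pa.
Pipe B: V = Q/A = 0.008944/0.01936 = 0.462 m/s; Re = 4.17e+04; ε/D = 0.00376; Haaland → f = 0.03027; ΔP_B = f(L/D)(ρV²/2) = 9247 Pa.
ΔP_A/ΔP_B = 3.271e+04/9247 = 3.54.

ΔP_A/ΔP_B ≈ 3.54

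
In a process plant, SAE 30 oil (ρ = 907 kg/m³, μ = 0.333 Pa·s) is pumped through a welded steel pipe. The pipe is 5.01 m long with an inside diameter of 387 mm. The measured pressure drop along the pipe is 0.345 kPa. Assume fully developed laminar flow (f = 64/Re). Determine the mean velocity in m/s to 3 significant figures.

For laminar flow, f = 64/Re with Re = ρVD/μ, so Darcy-Weisbach reduces to ΔP = 32μLV/D². Solving for V: V = ΔP·D²/(32μL) = 345·(0.387)²/(32·0.333·5.01) = 0.9679 m/s.
Check: Re = ρVD/μ = 907·0.9679·0.387/0.333 = 1020 < 2300, so the laminar assumption holds.

V ≈ 0.968 m/s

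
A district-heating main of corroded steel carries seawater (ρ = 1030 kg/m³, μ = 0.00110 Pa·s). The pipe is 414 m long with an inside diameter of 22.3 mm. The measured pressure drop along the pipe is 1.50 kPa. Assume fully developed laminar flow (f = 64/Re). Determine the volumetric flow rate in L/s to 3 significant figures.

Q ≈ 0.0200 L/s

For laminar flow, f = 64/Re with Re = ρVD/μ, so Darcy-Weisbach reduces to ΔP = 32μLV/D². Solving for V: V = ΔP·D²/(32μL) = 1500·(0.0223)²/(32·0.0011·414) = 0.05119 m/s.
Check: Re = ρVD/μ = 1030·0.05119·0.0223/0.0011 = 1069 < 2300, so the laminar assumption holds.
Q = V·A = 0.05119·(π/4·0.0223²) = 1.999e-05 m³/s = 0.0200 L/s.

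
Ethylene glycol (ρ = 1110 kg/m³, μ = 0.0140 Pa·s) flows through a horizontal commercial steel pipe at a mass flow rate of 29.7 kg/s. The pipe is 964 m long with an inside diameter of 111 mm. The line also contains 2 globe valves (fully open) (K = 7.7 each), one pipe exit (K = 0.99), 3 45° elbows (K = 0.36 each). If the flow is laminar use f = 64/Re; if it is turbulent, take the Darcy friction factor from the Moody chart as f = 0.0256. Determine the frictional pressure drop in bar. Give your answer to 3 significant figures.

ΔP ≈ 10.2 bar

A = πD²/4 = π(0.111)²/4 = 0.009677 m²; mean velocity V = ṁ/(ρA) = 29.7/(1110 · 0.009677) = 2.765 m/s.
Reynolds number Re = ρVD/μ = 1110 · 2.765 · 0.111 / 0.014 = 2.433e+04.
Re > 4000 → turbulent; use the Moody-chart value f = 0.0256.
Total minor-loss coefficient ΣK = 2·7.7 + 1·0.99 + 3·0.36 = 17.5.
ΔP = [f·L/D + ΣK]·(ρV²/2) = [0.0256·964/0.111 + 17.5]·(1110·2.765²/2) = [222.3 + 17.5]·4243 = 1.017e+06 Pa.
ΔP = 1.017e+06 Pa = 10.2 bar.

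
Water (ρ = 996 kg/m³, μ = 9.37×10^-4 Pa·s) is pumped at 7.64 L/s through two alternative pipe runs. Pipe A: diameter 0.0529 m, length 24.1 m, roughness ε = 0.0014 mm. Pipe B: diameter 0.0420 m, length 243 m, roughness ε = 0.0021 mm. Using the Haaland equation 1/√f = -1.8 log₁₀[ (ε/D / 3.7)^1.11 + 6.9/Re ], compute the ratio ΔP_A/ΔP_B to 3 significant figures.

ΔP_A/ΔP_B ≈ 0.0322

Pipe A: V = Q/A = 0.00764/0.002198 = 3.476 m/s; Re = 1.955e+05; ε/D = 2.65e-05; Haaland → f = 0.01573; ΔP_A = f(L/D)(ρV²/2) = 4.313e+04 Pa.
Pipe B: V = Q/A = 0.00764/0.001385 = 5.514 m/s; Re = 2.462e+05; ε/D = 5e-05; Haaland → f = 0.01527; ΔP_B = f(L/D)(ρV²/2) = 1.338e+06 Pa.
ΔP_A/ΔP_B = 4.313e+04/1.338e+06 = 0.0322.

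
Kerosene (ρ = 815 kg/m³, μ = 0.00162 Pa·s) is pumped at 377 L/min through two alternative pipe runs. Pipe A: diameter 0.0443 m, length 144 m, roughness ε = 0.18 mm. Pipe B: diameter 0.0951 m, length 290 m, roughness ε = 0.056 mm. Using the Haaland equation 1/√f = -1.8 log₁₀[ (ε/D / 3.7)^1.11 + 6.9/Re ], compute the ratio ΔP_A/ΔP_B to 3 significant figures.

ΔP_A/ΔP_B ≈ 29.0

Pipe A: V = Q/A = 0.006283/0.001541 = 4.077 m/s; Re = 9.085e+04; ε/D = 0.00406; Haaland → f = 0.02967; ΔP_A = f(L/D)(ρV²/2) = 6.53e+05 Pa.
Pipe B: V = Q/A = 0.006283/0.007103 = 0.8846 m/s; Re = 4.232e+04; ε/D = 0.000589; Haaland → f = 0.02317; ΔP_B = f(L/D)(ρV²/2) = 2.253e+04 Pa.
ΔP_A/ΔP_B = 6.53e+05/2.253e+04 = 29.0.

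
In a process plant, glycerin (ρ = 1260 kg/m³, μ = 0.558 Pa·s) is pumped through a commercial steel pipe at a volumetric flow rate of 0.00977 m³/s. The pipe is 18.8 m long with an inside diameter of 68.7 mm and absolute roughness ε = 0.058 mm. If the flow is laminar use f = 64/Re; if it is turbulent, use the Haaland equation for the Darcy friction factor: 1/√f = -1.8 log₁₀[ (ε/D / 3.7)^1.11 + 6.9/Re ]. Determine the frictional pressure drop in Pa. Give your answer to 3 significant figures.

Cross-sectional area A = πD²/4 = π(0.0687)²/4 = 0.003707 m²; mean velocity V = Q/A = 0.00977/0.003707 = 2.636 m/s.
Reynolds number Re = ρVD/μ = 1260 · 2.636 · 0.0687 / 0.558 = 408.9.
Re < 2300 → laminar flow, so f = 64/Re = 64/408.9 = 0.1565 (the turbulent correlation is not needed).
Darcy-Weisbach: ΔP = f(L/D)(ρV²/2) = 0.1565·(18.8/0.0687)·(1260·2.636²/2) = 0.1565·273.7·4376 = 1.875e+05 Pa.

ΔP ≈ 187000 Pa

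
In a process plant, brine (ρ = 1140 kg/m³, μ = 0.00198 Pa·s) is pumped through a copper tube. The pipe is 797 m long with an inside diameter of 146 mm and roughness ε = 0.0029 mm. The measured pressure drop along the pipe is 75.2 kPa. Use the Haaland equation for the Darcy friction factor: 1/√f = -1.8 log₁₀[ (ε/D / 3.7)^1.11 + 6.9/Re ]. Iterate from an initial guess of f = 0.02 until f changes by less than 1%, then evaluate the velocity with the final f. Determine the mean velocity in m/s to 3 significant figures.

V ≈ 1.16 m/s

Rearranging Darcy-Weisbach: V = √(2·ΔP·D/(f·L·ρ)). With ε/D = 2.9e-06/0.146 = 1.99e-05, iterate starting from f = 0.02:
  f = 0.02 → V = √(2·7.52e+04·0.146/(0.02·797·1140)) = 1.099 m/s; Re = ρVD/μ = 9.241e+04; f → 0.01819
  f = 0.01819 → V = 1.153 m/s; Re = 9.688e+04; f → 0.01802
Converged (Δf/f < 1%). With the final f = 0.01802: V = √(2·7.52e+04·0.146/(0.01802·797·1140)) = 1.158 m/s.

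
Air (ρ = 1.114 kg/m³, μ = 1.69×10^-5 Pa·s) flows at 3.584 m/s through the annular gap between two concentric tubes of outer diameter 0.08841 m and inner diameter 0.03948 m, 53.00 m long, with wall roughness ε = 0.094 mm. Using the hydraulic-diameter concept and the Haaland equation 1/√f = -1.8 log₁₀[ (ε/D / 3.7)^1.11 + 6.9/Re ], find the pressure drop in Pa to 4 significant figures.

ΔP ≈ 251.4 Pa

Hydraulic diameter D_h = 4A/P = D_o - D_i = 0.08841 - 0.03948 = 0.04893 m.
Re = ρVD_h/μ = 1.114·3.584·0.04893/1.69e-05 = 1.156e+04.
ε/D_h = 9.4e-05/0.04893 = 0.00192; Haaland gives 1/√f = -1.8 log₁₀[0.000226+0.000597] = 5.552, so f = 0.03244.
ΔP = f(L/D_h)(ρV²/2) = 0.03244·53/0.04893·7.155 = 251.4 Pa.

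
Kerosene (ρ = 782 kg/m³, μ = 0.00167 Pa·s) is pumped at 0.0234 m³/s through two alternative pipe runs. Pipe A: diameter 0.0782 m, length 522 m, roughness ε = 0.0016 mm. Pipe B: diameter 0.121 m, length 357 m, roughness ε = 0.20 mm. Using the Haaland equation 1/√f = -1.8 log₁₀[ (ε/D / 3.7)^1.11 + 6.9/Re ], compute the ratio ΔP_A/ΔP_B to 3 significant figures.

Pipe A: V = Q/A = 0.0234/0.004803 = 4.872 m/s; Re = 1.784e+05; ε/D = 2.05e-05; Haaland → f = 0.01597; ΔP_A = f(L/D)(ρV²/2) = 9.893e+05 Pa.
Pipe B: V = Q/A = 0.0234/0.0115 = 2.035 m/s; Re = 1.153e+05; ε/D = 0.00165; Haaland → f = 0.02381; ΔP_B = f(L/D)(ρV²/2) = 1.138e+05 Pa.
ΔP_A/ΔP_B = 9.893e+05/1.138e+05 = 8.70.

ΔP_A/ΔP_B ≈ 8.70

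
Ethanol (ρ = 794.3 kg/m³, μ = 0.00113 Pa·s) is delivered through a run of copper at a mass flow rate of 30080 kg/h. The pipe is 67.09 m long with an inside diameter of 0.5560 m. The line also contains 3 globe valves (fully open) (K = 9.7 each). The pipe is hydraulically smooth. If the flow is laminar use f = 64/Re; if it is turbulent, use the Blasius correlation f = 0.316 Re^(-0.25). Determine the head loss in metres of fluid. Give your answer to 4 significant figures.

ṁ = 30080 kg/h = 30080/3600 = 8.356 kg/s.
A = πD²/4 = π(0.556)²/4 = 0.2428 m²; mean velocity V = ṁ/(ρA) = 8.356/(794.3 · 0.2428) = 0.04333 m/s.
Reynolds number Re = ρVD/μ = 794.3 · 0.04333 · 0.556 / 0.00113 = 1.693e+04.
Re > 4000 → turbulent. Smooth-pipe (Blasius): f = 0.316 Re^(-0.25) = 0.316/(1.693e+04)^0.25 = 0.0277.
Total minor-loss coefficient ΣK = 3·9.7 = 29.1.
ΔP = [f·L/D + ΣK]·(ρV²/2) = [0.0277·67.09/0.556 + 29.1]·(794.3·0.04333²/2) = [3.343 + 29.1]·0.7455 = 24.19 Pa.
Head loss h_f = ΔP/(ρg) = 24.19/(794.3·9.81) = 0.003104 m.

h_f ≈ 0.003104 m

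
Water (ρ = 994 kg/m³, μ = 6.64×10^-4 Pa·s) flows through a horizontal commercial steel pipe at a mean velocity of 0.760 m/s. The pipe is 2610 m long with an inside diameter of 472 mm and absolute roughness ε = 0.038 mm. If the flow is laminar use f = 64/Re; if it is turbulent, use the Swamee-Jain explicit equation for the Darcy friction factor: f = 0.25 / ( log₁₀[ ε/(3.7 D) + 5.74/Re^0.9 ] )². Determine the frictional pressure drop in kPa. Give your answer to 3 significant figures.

ΔP ≈ 22.4 kPa

Reynolds number Re = ρVD/μ = 994 · 0.76 · 0.472 / 0.000664 = 5.37e+05.
Re > 4000 → turbulent. Relative roughness ε/D = 3.8e-05/0.472 = 8.05e-05. Swamee-Jain: f = 0.25/(log₁₀[8.05e-05/3.7 + 5.74/5.37e+05^0.9])² = 0.25/(log₁₀[2.18e-05 + 4e-05])² = 0.25/(-4.209)² = 0.01411.
Darcy-Weisbach: ΔP = f(L/D)(ρV²/2) = 0.01411·(2610/0.472)·(994·0.76²/2) = 0.01411·5530·287.1 = 2.24e+04 Pa.
ΔP = 2.24e+04 Pa = 22.4 kPa.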